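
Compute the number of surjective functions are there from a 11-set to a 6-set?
Onto functions = 6! × S(11,6)
First compute S(11,6) via recurrence:
Using the Stirling recurrence: S(n,k) = k·S(n-1,k) + S(n-1,k-1)
S(11,6) = 6·S(10,6) + S(10,5)
         = 6·22827 + 42525
         = 136962 + 42525
         = 179,487
Then: 720 × 179487 = 129,230,640

Answer: 129,230,640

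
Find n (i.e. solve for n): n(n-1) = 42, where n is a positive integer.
7

Reasoning: n² − n − 42 = 0, so n = (1 ± √(1 + 4·42))/2 = (1 ± √169)/2 = (1 ± 13)/2, i.e. n = 7 or n = -6. Taking the positive root, n = 7 (check: 7×6 = 42).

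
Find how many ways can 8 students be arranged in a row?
40,320
Arrangements of 8 distinct objects: 8! = 40,320.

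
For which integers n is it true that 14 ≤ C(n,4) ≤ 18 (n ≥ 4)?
C(5,4)=5; C(6,4)=15; C(7,4)=35. So valid n = 6.
Final answer: 6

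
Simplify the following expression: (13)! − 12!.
5,748,019,200

Explanation: (13)! − 12! = (13)·12! − 12! = (13−1)·12! = 12·12! = 5,748,019,200.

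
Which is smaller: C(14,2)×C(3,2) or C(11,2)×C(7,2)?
C(14,2)×C(3,2)

C(14,2)×C(3,2)=273, C(11,2)×C(7,2)=1,155.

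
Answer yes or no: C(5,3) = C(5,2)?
Yes

Solution: Symmetry C(n,k) = C(n,n-k): C(5,3) = 10 and C(5,2) = 10. Both sides agree, so the statement holds.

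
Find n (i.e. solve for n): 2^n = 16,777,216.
16,777,216 = 1,024 × 1,024 × 16 = 2^10 × 2^10 × 2^4 = 2^24, so n = 24.

Answer: 24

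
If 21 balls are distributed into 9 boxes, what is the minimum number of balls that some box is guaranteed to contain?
3

Reasoning: Pigeonhole: ⌈21/9⌉ = 3.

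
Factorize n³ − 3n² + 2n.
n(n − 1)(n − 2)

Explanation: n³ − 3n² + 2n = n(n² − 3n + 2) = n(n − 1)(n − 2).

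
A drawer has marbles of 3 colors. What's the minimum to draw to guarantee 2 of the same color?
4

Reasoning: Worst case: 1 of each = 3. One more: 4.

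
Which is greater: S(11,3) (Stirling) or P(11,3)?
S(11,3)

Working:
S(11,3) = 3·S(10,3) + S(10,2) = 3·9,330 + 511 = 28,501; P(11,3) = 990.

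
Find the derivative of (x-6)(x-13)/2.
(2x - 19)/2

Explanation: d/dx[(x-6)(x-13)] = (x-13) + (x-6) = 2x - 19. Dividing by 2 gives (2x - 19)/2.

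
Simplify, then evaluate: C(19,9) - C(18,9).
43,758

Reasoning: C(19,9) - C(18,9) = C(18,8) = 43,758.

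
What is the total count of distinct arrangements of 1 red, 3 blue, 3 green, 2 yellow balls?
5,040

Working:
Multinomial: 9!/(1! × 3! × 3! × 2!) = 5,040.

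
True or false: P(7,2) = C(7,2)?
P(7,2) = 42 and C(7,2) = 21; P(n,r) = r! × C(n,r) so P > C whenever r ≥ 2.
Final answer: False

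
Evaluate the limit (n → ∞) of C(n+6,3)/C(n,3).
1

Solution: Both numerator and denominator grow as n^3/3! for large n, so the ratio → 1.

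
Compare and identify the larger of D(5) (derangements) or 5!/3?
D(5)

D(5) = (5-1)·[D(4) + D(3)] = 4·[9 + 2] = 44; 5!/3 = 120/3 = 40.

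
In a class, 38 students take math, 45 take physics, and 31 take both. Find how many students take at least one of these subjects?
52

Working:
|A∪B| = |A|+|B|-|A∩B| = 38+45-31 = 52.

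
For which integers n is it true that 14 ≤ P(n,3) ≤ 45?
4
P(3,3)=6; P(4,3)=24; P(5,3)=60. So valid n = 4.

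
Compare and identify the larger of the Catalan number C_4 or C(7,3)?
C(7,3)

Working:
C_4 = C(8,4)/(4+1) = 70/5 = 14; C(7,3) = 35.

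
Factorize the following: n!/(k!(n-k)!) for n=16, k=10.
C(16,10) = 8,008

Reasoning: This is the binomial coefficient C(16,10) = 8,008.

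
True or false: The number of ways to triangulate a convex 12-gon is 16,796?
True

Explanation: Triangulations of a convex 12-gon are counted by the Catalan number C_10: C_10 = C(20,10)/(10+1) = 184,756/11 = 16,796.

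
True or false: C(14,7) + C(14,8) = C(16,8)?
Pascal's identity gives C(15,8) = 6,435, whereas C(16,8) = 12,870.

Answer: False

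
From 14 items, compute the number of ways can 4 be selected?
1,001

Explanation: C(14,4) = 14! / (4! × (14-4)!)
         = 14! / (4! × 10!)
         = 1,001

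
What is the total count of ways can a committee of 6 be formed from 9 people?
84

Explanation: C(9,6) = 9! / (6! × (9-6)!)
         = 9! / (6! × 3!)
         = 84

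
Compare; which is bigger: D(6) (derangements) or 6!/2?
6!/2

Solution: D(6) = (6-1)·[D(5) + D(4)] = 5·[44 + 9] = 265; 6!/2 = 720/2 = 360.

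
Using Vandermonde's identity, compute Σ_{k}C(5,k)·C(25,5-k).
= C(5+25,5) = C(30,5) = 142,506.

Answer: 142,506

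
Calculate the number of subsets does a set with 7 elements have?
Each element can be included or excluded: 2^7 = 128.
Final answer: 128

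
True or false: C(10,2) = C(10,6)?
C(10,2) = 45 but C(10,6) = 210; symmetry gives C(10,2) = C(10,8), not C(10,6).
Final answer: False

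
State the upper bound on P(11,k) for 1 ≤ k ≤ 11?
39,916,800

Reasoning: P(11,k) increases in k, so maximum at k = 11: 11! = 39,916,800.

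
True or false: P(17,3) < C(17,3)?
False

Reasoning: P(17,3) = 4,080 and C(17,3) = 680; P(n,r) = r! × C(n,r) so P > C whenever r ≥ 2.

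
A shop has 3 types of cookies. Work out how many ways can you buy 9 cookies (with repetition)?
55

Working:
Stars and bars: C(9+3-1, 9) = C(11, 9) = 55.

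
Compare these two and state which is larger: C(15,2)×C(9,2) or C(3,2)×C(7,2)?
C(15,2)×C(9,2)

C(15,2)×C(9,2)=3,780, C(3,2)×C(7,2)=63.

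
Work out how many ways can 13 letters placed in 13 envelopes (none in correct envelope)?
Using D(n) = (n-1)[D(n-1) + D(n-2)]:
D(13) = (13-1) × [D(12) + D(11)]
      = 12 × [176214841 + 14684570]
      = 12 × 190899411
      = 2,290,792,932

Answer: 2,290,792,932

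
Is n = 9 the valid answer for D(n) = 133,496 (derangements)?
Yes

Explanation: D(9) = (9-1)·[D(8) + D(7)] = 8·[14,833 + 1,854] = 133,496, which equals 133,496.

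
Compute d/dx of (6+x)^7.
7(6+x)^6

Working:
Using the power rule: d/dx (6+x)^7 = 7(6+x)^{6}.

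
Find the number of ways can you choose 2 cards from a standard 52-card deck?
C(52,2) = 1,326.

Answer: 1,326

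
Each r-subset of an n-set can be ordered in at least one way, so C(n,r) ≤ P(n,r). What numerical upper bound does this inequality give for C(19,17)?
60,822,550,204,416,000

Explanation: P(19,17) = 19·18·17·16·15·14·13·12·11·10·9·8·7·6·5·4·3 = 60,822,550,204,416,000, so C(19,17) ≤ 60,822,550,204,416,000. (The bound is loose by a factor of 17! = 355,687,428,096,000: C(19,17) = 60,822,550,204,416,000/355,687,428,096,000 = 171.)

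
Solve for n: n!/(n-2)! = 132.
12

Reasoning: n!/(n-2)! = n×(n-1), a product of 2 consecutive integers ≈ (n−0.5)^2. 132^(1/2) + 0.5 ≈ 12.0; check n = 12: 12×11 = 132 ✓. So n = 12.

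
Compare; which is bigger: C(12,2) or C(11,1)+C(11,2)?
By Pascal's identity: C(12,2) = C(11,1)+C(11,2) = 66. Equal.

Answer: Equal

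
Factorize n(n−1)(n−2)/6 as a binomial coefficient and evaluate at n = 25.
C(n,3); C(25,3) = 2,300

n(n−1)(n−2)/6 = n!/(3!(n−3)!) = C(n,3). At n = 25: C(25,3) = 2,300.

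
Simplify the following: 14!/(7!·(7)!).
3,432

Explanation: This is C(14,7) = 3,432.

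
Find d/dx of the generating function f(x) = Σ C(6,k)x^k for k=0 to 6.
Σ k·C(6,k)x^(k-1) for k=1 to 6

Reasoning: Term-by-term differentiation gives Σ k·C(6,k)x^{k-1} for k=1 to 6.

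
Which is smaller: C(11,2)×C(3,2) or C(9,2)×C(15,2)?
C(11,2)×C(3,2)=165, C(9,2)×C(15,2)=3,780.
Final answer: C(11,2)×C(3,2)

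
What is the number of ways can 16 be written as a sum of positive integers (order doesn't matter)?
Pentagonal recurrence p(n) = p(n−1) + p(n−2) − p(n−5) − p(n−7) + …: p(16) = p(15) + p(14) − p(11) − p(9) + p(4) + p(1) = 176 + 135 − 56 − 30 + 5 + 1 = 231.

Answer: 231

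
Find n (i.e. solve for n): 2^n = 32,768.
15

32,768 = 1,024 × 32 = 2^10 × 2^5 = 2^15, so n = 15.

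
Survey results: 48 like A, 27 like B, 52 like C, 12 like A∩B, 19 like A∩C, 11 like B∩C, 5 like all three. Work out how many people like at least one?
90

Working:
|A∪B∪C| = 48+27+52-12-19-11+5 = 90.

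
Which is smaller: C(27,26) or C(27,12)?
C(27,26)=27, C(27,12)=17,383,860.
Final answer: C(27,26)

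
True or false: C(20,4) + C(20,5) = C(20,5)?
False

Working:
Pascal's identity gives C(21,5) = 20,349, whereas C(20,5) = 15,504.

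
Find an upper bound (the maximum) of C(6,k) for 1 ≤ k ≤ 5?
20

Working:
C(6,k) is maximised at the centre of the row: C(6,3) = 20.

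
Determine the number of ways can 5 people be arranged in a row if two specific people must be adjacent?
48

Explanation: Treat pair as unit: (5-1)! arrangements × 2 internal orders = 48.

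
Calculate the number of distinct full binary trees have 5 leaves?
14

Using the Catalan number formula: C_n = C(2n, n) / (n+1)
C_4 = C(8, 4) / (4+1)
     = 70 / 5
     = 14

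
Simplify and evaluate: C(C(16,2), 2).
C(16,2) = 120, then C(120, 2) = 7,140.
Final answer: 7,140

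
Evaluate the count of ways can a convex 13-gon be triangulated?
Using the Catalan number formula: C_n = C(2n, n) / (n+1)
C_11 = C(22, 11) / (11+1)
     = 705432 / 12
     = 58,786

Answer: 58,786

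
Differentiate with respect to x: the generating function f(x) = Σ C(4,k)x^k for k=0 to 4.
Σ k·C(4,k)x^(k-1) for k=1 to 4

Term-by-term differentiation gives Σ k·C(4,k)x^{k-1} for k=1 to 4.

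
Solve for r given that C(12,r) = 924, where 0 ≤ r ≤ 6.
6

Solution: C(12,r) is increasing for 0 ≤ r ≤ 6. Stepping up (C(12,r+1) = C(12,r)·(12−r)/(r+1)): C(12,1) = 12, C(12,2) = 66, C(12,3) = 220, C(12,4) = 495, C(12,5) = 792, C(12,6) = 924 ✓. So r = 6.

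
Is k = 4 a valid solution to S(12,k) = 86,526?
No

Solution: S(12,4) = 4·S(11,4) + S(11,3) = 4·145,750 + 28,501 = 611,501, which does not equal 86,526.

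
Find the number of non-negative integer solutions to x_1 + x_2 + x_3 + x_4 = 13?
560

Working:
C(13+4-1, 4-1) = 560.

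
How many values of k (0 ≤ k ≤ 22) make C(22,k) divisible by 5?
8

Checking C(22,k) mod 5 for k = 0..22: divisible at k = 3, 4, 8, 9, 13, 14, 18, 19. That's 8 values.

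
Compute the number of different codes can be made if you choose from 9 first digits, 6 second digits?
54
By the multiplication principle: 9 × 6 = 54.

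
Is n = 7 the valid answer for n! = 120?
7! = 7·6! = 7·720 = 5,040, which does not equal 120.
Final answer: No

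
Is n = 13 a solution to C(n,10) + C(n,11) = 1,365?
No

Explanation: C(13,10) + C(13,11) = 286 + 78 = 364, which does not equal 1,365.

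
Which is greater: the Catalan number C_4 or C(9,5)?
C(9,5)

Solution: C_4 = C(8,4)/(4+1) = 70/5 = 14; C(9,5) = 126.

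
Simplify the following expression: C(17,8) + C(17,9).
48,620

Reasoning: By Pascal's identity: C(18,9) = 48,620.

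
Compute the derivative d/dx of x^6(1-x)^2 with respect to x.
Product rule: 6x^{5}(1-x)^{2} + x^6·(-2)(1-x)^{1}.
Final answer: 6x^5(1-x)^2 - 2x^6(1-x)^1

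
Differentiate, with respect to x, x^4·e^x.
(4x^3 + x^4)e^x

Reasoning: Product rule: d/dx[x^4]·e^x + x^4·d/dx[e^x] = 4x^{3}e^x + x^4e^x.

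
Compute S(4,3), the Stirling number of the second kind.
6

Working:
Using the Stirling recurrence: S(n,k) = k·S(n-1,k) + S(n-1,k-1)
S(4,3) = 3·S(3,3) + S(3,2)
         = 3·1 + 3
         = 3 + 3
         = 6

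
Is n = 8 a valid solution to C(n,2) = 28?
Yes

C(8,2) = 8·7/2! = 56/2 = 28, which equals 28.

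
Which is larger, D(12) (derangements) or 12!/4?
D(12)

Working:
D(12) = (12-1)·[D(11) + D(10)] = 11·[14,684,570 + 1,334,961] = 176,214,841; 12!/4 = 479,001,600/4 = 119,750,400.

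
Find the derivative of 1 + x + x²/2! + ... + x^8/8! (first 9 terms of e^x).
1 + x + x²/2! + ... + x^7/7!
Differentiating term by term gives the first 8 terms of e^x.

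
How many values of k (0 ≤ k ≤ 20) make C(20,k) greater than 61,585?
Row 20 is unimodal and symmetric about k=20/2. C(20,6)=38,760 ≤ 61,585; C(20,7)=77,520 > 61,585; by symmetry C(20,k) > 61,585 for k = 7..13. That's 13 - 7 + 1 = 7 values.

Answer: 7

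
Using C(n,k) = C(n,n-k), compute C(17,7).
C(17,7) = C(17,10) = 19,448.
Final answer: 19,448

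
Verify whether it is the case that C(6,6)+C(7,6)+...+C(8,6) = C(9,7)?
True
Hockey stick identity gives Σ = C(9,7) = 36; RHS C(9,7) = 36.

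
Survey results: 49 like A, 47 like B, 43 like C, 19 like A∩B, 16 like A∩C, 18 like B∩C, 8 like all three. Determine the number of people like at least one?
94

Reasoning: |A∪B∪C| = 49+47+43-19-16-18+8 = 94.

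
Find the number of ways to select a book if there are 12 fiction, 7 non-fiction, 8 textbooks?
27

Solution: By the addition principle: 12 + 7 + 8 = 27.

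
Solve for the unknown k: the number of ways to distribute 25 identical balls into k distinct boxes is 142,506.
Stars and bars: the count is C(25+k−1, k−1), increasing in k. k=4: C(28,3) = 3,276, k=5: C(29,4) = 23,751, k=6: C(30,5) = 142,506 ✓. So k = 6.
Final answer: 6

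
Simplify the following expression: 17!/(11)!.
8,910,720

This equals 17×16×...×12 = 8,910,720.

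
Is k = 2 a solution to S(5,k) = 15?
S(5,2) = 2·S(4,2) + S(4,1) = 2·7 + 1 = 15, which equals 15.

Answer: Yes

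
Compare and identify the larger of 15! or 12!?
15!=1,307,674,368,000, 12!=479,001,600. 15! > 12!.
Final answer: 15!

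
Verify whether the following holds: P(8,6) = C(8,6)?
P(8,6) = 20,160 but C(8,6) = 28; they differ by a factor of 6! = 720, so the statement does not hold.
Final answer: False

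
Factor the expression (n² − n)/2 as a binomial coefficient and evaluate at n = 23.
C(n,2); C(23,2) = 253

Reasoning: (n² − n)/2 = n(n−1)/2 = C(n,2). At n = 23: C(23,2) = 253.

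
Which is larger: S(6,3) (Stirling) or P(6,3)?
S(6,3) = 3·S(5,3) + S(5,2) = 3·25 + 15 = 90; P(6,3) = 120.

Answer: P(6,3)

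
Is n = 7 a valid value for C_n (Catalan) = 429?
Yes

Reasoning: C_7 = C(14,7)/(7+1) = 3,432/8 = 429, which equals 429.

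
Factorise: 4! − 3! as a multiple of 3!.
3 × 3! = 18

4! − 3! = 4·3! − 3! = (4 − 1)·3! = 3 × 3! = 18.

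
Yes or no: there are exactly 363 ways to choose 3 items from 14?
No
C(14,3) = 364 ≠ 363.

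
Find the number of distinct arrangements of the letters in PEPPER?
60

Reasoning: Word has 6 letters (P=3, E=2, R=1). Arrangements: 6!/Π(k!) = 60.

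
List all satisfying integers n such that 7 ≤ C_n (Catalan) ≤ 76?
C_3=5; C_4=14; C_5=42; C_6=132. So valid n = 4, 5.

Answer: 4, 5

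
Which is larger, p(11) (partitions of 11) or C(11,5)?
C(11,5)

Solution: Pentagonal recurrence p(n) = p(n−1) + p(n−2) − p(n−5) − p(n−7) + …: p(11) = p(10) + p(9) − p(6) − p(4) = 42 + 30 − 11 − 5 = 56; C(11,5) = 462.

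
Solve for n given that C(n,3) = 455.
15

C(n,3) = n(n−1)(n−2)/3! is increasing in n, and n(n−1)(n−2) = 3!·455 = 2,730 ≈ (n−1)^3 gives n ≈ 15.0. Check: C(13,3) = 286, C(14,3) = 364, C(15,3) = 455 ✓. So n = 15.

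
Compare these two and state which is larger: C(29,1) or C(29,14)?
C(29,14)

Working:
C(29,1)=29, C(29,14)=77,558,760.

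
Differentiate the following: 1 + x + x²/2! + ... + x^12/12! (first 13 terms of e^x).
1 + x + x²/2! + ... + x^11/11!
Differentiating term by term gives the first 12 terms of e^x.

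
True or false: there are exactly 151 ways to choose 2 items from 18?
False

C(18,2) = 153 ≠ 151.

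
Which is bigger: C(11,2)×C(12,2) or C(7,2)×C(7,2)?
C(11,2)×C(12,2)

Explanation: C(11,2)×C(12,2)=3,630, C(7,2)×C(7,2)=441.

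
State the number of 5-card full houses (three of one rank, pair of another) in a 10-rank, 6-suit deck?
Triple rank: 10. Triple suits: C(6,3)=20. Pair rank: 9. Pair suits: C(6,2)=15. Total: 27,000.
Final answer: 27,000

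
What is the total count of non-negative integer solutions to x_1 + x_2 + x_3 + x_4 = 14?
C(14+4-1, 4-1) = 680.

Answer: 680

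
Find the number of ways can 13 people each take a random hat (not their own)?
2,290,792,932

Reasoning: Using D(n) = (n-1)[D(n-1) + D(n-2)]:
D(13) = (13-1) × [D(12) + D(11)]
      = 12 × [176214841 + 14684570]
      = 12 × 190899411
      = 2,290,792,932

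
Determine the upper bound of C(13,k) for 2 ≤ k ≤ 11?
C(13,k) is maximised at the centre of the row: C(13,6) = 1,716.

Answer: 1,716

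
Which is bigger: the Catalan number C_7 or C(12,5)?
C(12,5)

Reasoning: C_7 = C(14,7)/(7+1) = 3,432/8 = 429; C(12,5) = 792.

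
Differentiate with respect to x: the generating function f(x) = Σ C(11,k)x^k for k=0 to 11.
Term-by-term differentiation gives Σ k·C(11,k)x^{k-1} for k=1 to 11.
Final answer: Σ k·C(11,k)x^(k-1) for k=1 to 11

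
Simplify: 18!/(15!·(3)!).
This is C(18,15) = 816.
Final answer: 816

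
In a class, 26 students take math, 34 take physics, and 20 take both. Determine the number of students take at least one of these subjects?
40

|A∪B| = |A|+|B|-|A∩B| = 26+34-20 = 40.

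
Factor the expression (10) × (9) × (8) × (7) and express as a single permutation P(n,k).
P(10,4) = 10!/(6)!

Reasoning: Product of 4 consecutive descending integers starting at 10: P(10,4) = 10!/6! = 5,040.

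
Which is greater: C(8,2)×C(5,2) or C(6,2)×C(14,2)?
C(8,2)×C(5,2)=280, C(6,2)×C(14,2)=1,365.
Final answer: C(6,2)×C(14,2)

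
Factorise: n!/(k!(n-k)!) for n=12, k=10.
C(12,10) = 66

This is the binomial coefficient C(12,10) = 66.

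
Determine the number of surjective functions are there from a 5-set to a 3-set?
150

Reasoning: Onto functions = 3! × S(5,3)
First compute S(5,3) via recurrence:
Using the Stirling recurrence: S(n,k) = k·S(n-1,k) + S(n-1,k-1)
S(5,3) = 3·S(4,3) + S(4,2)
         = 3·6 + 7
         = 18 + 7
         = 25
Then: 6 × 25 = 150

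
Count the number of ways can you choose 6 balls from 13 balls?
1,716

Solution: C(13,6) = 13! / (6! × (13-6)!)
         = 13! / (6! × 7!)
         = 1,716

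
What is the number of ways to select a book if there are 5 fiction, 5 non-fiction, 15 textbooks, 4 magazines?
29

Explanation: By the addition principle: 5 + 5 + 15 + 4 = 29.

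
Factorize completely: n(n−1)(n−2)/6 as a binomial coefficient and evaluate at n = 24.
n(n−1)(n−2)/6 = n!/(3!(n−3)!) = C(n,3). At n = 24: C(24,3) = 2,024.

Answer: C(n,3); C(24,3) = 2,024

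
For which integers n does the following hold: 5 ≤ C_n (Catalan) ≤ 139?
3, 4, 5, 6
C_2=2; C_3=5; C_4=14; C_5=42; C_6=132; C_7=429. So valid n = 3, 4, 5, 6.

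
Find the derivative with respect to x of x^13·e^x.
Product rule: d/dx[x^13]·e^x + x^13·d/dx[e^x] = 13x^{12}e^x + x^13e^x.

Answer: (13x^12 + x^13)e^x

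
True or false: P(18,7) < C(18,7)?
False

P(18,7) = 160,392,960 and C(18,7) = 31,824; P(n,r) = r! × C(n,r) so P > C whenever r ≥ 2.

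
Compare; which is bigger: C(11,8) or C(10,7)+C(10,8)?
By Pascal's identity: C(11,8) = C(10,7)+C(10,8) = 165. Equal.

Answer: Equal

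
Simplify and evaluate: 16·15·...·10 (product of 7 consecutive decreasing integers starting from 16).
57,657,600

Explanation: This is P(16,7) = 16!/(9)! = 57,657,600.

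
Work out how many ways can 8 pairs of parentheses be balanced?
1,430

Reasoning: Using the Catalan number formula: C_n = C(2n, n) / (n+1)
C_8 = C(16, 8) / (8+1)
     = 12870 / 9
     = 1,430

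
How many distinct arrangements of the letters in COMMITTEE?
45,360

Reasoning: Word has 9 letters (C=1, O=1, M=2, I=1, T=2, E=2). Arrangements: 9!/Π(k!) = 45,360.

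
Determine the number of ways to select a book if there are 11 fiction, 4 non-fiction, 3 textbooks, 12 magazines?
30

Solution: By the addition principle: 11 + 4 + 3 + 12 = 30.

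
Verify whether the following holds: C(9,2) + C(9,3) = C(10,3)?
True
Pascal's identity: LHS = 36 + 84 = 120; RHS = C(10,3) = 120. Both sides agree, so the statement holds.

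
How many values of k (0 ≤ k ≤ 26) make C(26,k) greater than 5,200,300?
7

Solution: Row 26 is unimodal and symmetric about k=26/2. C(26,9)=3,124,550 ≤ 5,200,300; C(26,10)=5,311,735 > 5,200,300; by symmetry C(26,k) > 5,200,300 for k = 10..16. That's 16 - 10 + 1 = 7 values.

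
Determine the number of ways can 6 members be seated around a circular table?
120

Solution: Circular arrangements: (6-1)! = 120.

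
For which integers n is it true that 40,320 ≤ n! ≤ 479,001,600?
8, 9, 10, 11, 12

Reasoning: n! is strictly increasing; 8! = 40,320 and 12! = 479,001,600, so valid n = 8, 9, 10, 11, 12.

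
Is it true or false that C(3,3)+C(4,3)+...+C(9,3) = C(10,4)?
True

Reasoning: Hockey stick identity gives Σ = C(10,4) = 210; RHS C(10,4) = 210.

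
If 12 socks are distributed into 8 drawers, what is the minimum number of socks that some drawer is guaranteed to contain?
2

Reasoning: Pigeonhole: ⌈12/8⌉ = 2.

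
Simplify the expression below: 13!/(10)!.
This equals 13×12×11 = 1,716.
Final answer: 1,716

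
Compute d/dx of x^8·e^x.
(8x^7 + x^8)e^x

Reasoning: Product rule: d/dx[x^8]·e^x + x^8·d/dx[e^x] = 8x^{7}e^x + x^8e^x.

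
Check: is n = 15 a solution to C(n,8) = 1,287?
No

Working:
C(15,8) = 15·14·13·12·11·10·9·8/8! = 259,459,200/40,320 = 6,435, which does not equal 1,287.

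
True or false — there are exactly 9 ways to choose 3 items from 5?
False

Solution: C(5,3) = 10 ≠ 9.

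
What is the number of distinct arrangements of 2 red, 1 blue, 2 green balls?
Multinomial: 5!/(2! × 1! × 2!) = 30.
Final answer: 30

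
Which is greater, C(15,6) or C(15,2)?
C(15,6)=5,005, C(15,2)=105.
Final answer: C(15,6)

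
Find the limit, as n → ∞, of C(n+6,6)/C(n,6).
1
Both numerator and denominator grow as n^6/6! for large n, so the ratio → 1.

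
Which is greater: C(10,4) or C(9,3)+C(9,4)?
Equal

Working:
By Pascal's identity: C(10,4) = C(9,3)+C(9,4) = 210. Equal.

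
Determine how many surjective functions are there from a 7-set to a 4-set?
8,400

Solution: Onto functions = 4! × S(7,4)
First compute S(7,4) via recurrence:
Using the Stirling recurrence: S(n,k) = k·S(n-1,k) + S(n-1,k-1)
S(7,4) = 4·S(6,4) + S(6,3)
         = 4·65 + 90
         = 260 + 90
         = 350
Then: 24 × 350 = 8,400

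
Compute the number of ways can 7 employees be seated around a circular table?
720

Solution: Circular arrangements: (7-1)! = 720.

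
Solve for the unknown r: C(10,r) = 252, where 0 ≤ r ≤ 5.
5

Working:
C(10,r) is increasing for 0 ≤ r ≤ 5. Stepping up (C(10,r+1) = C(10,r)·(10−r)/(r+1)): C(10,1) = 10, C(10,2) = 45, C(10,3) = 120, C(10,4) = 210, C(10,5) = 252 ✓. So r = 5.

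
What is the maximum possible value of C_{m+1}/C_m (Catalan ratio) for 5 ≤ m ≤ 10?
7/2

Explanation: C_{m+1}/C_m = 2(2m+1)/(m+2), which increases with m. Maximum at m = 10: 2·21/12 = 7/2.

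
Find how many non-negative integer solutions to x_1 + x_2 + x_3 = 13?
105
C(13+3-1, 3-1) = 105.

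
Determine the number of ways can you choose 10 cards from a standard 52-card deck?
15,820,024,220

Reasoning: C(52,10) = 15,820,024,220.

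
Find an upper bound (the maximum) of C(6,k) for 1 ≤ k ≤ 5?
20

Reasoning: C(6,k) is maximised at the centre of the row: C(6,3) = 20.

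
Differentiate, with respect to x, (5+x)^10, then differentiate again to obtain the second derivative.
90(5+x)^8

First derivative: 10(5+x)^{9}. Second derivative: 10·9·(5+x)^{8} = 90(5+x)^{8}.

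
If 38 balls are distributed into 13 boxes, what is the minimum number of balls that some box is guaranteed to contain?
3

Solution: Pigeonhole: ⌈38/13⌉ = 3.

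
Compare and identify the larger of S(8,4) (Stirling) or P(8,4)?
S(8,4)

Explanation: S(8,4) = 4·S(7,4) + S(7,3) = 4·350 + 301 = 1,701; P(8,4) = 1,680.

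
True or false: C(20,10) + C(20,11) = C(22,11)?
False

Solution: Pascal's identity gives C(21,11) = 352,716, whereas C(22,11) = 705,432.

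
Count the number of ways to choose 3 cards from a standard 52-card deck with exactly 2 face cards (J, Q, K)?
2,640

Solution: 12 face cards and 40 non-face cards: C(12,2) × C(40,1) = 66 × 40 = 2,640.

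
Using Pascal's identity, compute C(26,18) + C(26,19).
2,220,075

C(26,18) + C(26,19) = C(27,19) = 2,220,075.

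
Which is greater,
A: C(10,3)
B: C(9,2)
A

Explanation: A=C(10,3)=120, B=C(9,2)=36.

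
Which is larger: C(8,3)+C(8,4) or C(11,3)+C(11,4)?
C(11,3)+C(11,4)

Reasoning: First=126, Second=495.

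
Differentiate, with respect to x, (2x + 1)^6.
12(2x + 1)^5

Explanation: Chain rule: 6(2x+1)^{5} × 2 = 12(2x+1)^{5}.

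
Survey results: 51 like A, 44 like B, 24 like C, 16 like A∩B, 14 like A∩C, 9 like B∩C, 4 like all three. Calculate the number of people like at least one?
84

Reasoning: |A∪B∪C| = 51+44+24-16-14-9+4 = 84.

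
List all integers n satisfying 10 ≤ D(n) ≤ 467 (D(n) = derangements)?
5, 6

Working:
Using D(n) = (n−1)[D(n−1) + D(n−2)] with D(1)=0, D(2)=1: D(4)=9; D(5)=44; D(6)=265; D(7)=1,854. So valid n = 5, 6.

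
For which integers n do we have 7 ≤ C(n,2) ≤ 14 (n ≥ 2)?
5

Solution: C(4,2)=6; C(5,2)=10; C(6,2)=15. So valid n = 5.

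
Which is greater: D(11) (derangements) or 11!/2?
11!/2
D(11) = (11-1)·[D(10) + D(9)] = 10·[1,334,961 + 133,496] = 14,684,570; 11!/2 = 39,916,800/2 = 19,958,400.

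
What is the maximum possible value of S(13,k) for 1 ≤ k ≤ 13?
9,321,312

Solution: Row S(13,k) for k = 1..13 (via S(n,k) = k·S(n−1,k) + S(n−1,k−1)): 1, 4,095, 261,625, 2,532,530, 7,508,501, 9,321,312, 5,715,424, 1,899,612, 359,502, 39,325, 2,431, 78, 1. The row is unimodal; maximum at k = 6: 9,321,312.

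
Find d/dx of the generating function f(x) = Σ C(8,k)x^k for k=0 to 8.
Σ k·C(8,k)x^(k-1) for k=1 to 8

Reasoning: Term-by-term differentiation gives Σ k·C(8,k)x^{k-1} for k=1 to 8.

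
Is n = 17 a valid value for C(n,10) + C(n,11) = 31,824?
Yes
C(17,10) + C(17,11) = 19,448 + 12,376 = 31,824, which equals 31,824.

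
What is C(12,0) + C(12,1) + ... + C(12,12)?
4,096

Reasoning: Sum of binomial coefficients = 2^12 = 4,096.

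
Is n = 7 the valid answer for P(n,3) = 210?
Yes

Solution: P(7,3) = 7·6·5 = 210, which equals 210.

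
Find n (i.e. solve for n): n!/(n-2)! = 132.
n!/(n-2)! = n×(n-1), a product of 2 consecutive integers ≈ (n−0.5)^2. 132^(1/2) + 0.5 ≈ 12.0; check n = 12: 12×11 = 132 ✓. So n = 12.

Answer: 12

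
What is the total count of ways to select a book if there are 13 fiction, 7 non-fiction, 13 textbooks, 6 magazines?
By the addition principle: 13 + 7 + 13 + 6 = 39.
Final answer: 39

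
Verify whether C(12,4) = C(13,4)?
LHS = C(12,4) = 495; RHS = C(13,4) = 715. 495 ≠ 715, so the statement does not hold.

Answer: False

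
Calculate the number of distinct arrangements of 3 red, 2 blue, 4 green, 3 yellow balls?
277,200

Explanation: Multinomial: 12!/(3! × 2! × 4! × 3!) = 277,200.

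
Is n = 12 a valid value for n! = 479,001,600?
Yes

Explanation: 12! = 12·11! = 12·39,916,800 = 479,001,600, which equals 479,001,600.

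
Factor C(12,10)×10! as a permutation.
P(12,10)

Reasoning: C(12,10)×10! = [12!/(10!(2)!)]×10! = 12!/(2)! = P(12,10) = 239,500,800.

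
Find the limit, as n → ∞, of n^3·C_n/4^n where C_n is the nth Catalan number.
∞
C_n ~ 4^n/(n^(3/2)√π), so n^3·C_n/4^n ~ n^(3 − 3/2)/√π → ∞.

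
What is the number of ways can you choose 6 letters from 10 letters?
C(10,6) = 10! / (6! × (10-6)!)
         = 10! / (6! × 4!)
         = 210

Answer: 210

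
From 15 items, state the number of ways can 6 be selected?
5,005

Solution: C(15,6) = 15! / (6! × (15-6)!)
         = 15! / (6! × 9!)
         = 5,005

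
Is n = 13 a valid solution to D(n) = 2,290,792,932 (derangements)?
Yes

Explanation: D(13) = (13-1)·[D(12) + D(11)] = 12·[176,214,841 + 14,684,570] = 2,290,792,932, which equals 2,290,792,932.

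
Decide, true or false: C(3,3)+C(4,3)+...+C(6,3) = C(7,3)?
True

Explanation: Hockey stick identity gives Σ = C(7,4) = 35; RHS C(7,3) = 35.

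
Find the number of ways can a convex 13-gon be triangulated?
Using the Catalan number formula: C_n = C(2n, n) / (n+1)
C_11 = C(22, 11) / (11+1)
     = 705432 / 12
     = 58,786
Final answer: 58,786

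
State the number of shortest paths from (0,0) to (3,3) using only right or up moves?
20
Choose 3 rights from 6 moves: C(6,3) = 20.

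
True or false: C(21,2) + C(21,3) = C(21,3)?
Pascal's identity gives C(22,3) = 1,540, whereas C(21,3) = 1,330.
Final answer: False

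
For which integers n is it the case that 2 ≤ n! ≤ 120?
2, 3, 4, 5

Working:
n! is strictly increasing; 2! = 2 and 5! = 120, so valid n = 2, 3, 4, 5.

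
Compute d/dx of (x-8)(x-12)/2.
(2x - 20)/2
d/dx[(x-8)(x-12)] = (x-12) + (x-8) = 2x - 20. Dividing by 2 gives (2x - 20)/2.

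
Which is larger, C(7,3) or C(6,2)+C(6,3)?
Equal

By Pascal's identity: C(7,3) = C(6,2)+C(6,3) = 35. Equal.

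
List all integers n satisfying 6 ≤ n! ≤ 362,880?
n! is strictly increasing; 3! = 6 and 9! = 362,880, so valid n = 3, 4, 5, 6, 7, 8, 9.
Final answer: 3, 4, 5, 6, 7, 8, 9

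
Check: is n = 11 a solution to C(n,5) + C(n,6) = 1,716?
No

Working:
C(11,5) + C(11,6) = 462 + 462 = 924, which does not equal 1,716.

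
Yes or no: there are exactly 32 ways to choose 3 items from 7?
No

Explanation: C(7,3) = 35 ≠ 32.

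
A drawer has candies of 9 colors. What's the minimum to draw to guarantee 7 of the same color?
Worst case: 6 of each = 54. One more: 55.
Final answer: 55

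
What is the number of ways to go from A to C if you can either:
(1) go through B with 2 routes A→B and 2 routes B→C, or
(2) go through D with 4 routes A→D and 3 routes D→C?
16

Explanation: Route via B: 2×2=4. Route via D: 4×3=12. Total: 16.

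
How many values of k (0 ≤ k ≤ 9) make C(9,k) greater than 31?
6
Row 9 is unimodal and symmetric about k=9/2. C(9,1)=9 ≤ 31; C(9,2)=36 > 31; by symmetry C(9,k) > 31 for k = 2..7. That's 7 - 2 + 1 = 6 values.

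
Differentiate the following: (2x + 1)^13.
26(2x + 1)^12
Chain rule: 13(2x+1)^{12} × 2 = 26(2x+1)^{12}.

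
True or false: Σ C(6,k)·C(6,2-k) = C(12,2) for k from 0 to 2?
True

Explanation: Vandermonde's identity gives C(12,2) = 66; RHS C(12,2) = 66.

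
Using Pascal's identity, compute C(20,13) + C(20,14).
116,280

Working:
C(20,13) + C(20,14) = C(21,14) = 116,280.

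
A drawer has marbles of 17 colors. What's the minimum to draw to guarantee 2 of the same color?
Worst case: 1 of each = 17. One more: 18.

Answer: 18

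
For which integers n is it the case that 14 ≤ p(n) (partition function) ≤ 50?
7, 8, 9, 10
Tabulating p(n) via p(n) = p(n−1) + p(n−2) − p(n−5) − p(n−7) + …: p(6)=11; p(7)=15; p(8)=22; p(9)=30; p(10)=42; p(11)=56. So valid n = 7, 8, 9, 10.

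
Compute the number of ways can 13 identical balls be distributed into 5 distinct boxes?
2,380

Reasoning: C(13+5-1, 5-1) = C(17, 4) = 2,380.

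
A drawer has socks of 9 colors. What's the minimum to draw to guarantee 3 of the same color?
19

Explanation: Worst case: 2 of each = 18. One more: 19.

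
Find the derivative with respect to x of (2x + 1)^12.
24(2x + 1)^11

Working:
Chain rule: 12(2x+1)^{11} × 2 = 24(2x+1)^{11}.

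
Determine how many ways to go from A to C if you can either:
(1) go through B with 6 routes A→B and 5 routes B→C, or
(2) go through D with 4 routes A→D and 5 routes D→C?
50

Reasoning: Route via B: 6×5=30. Route via D: 4×5=20. Total: 50.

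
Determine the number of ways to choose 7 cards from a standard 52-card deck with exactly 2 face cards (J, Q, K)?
43,428,528

Solution: 12 face cards and 40 non-face cards: C(12,2) × C(40,5) = 66 × 658,008 = 43,428,528.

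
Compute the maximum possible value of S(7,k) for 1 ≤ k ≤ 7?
Row S(7,k) for k = 1..7 (via S(n,k) = k·S(n−1,k) + S(n−1,k−1)): 1, 63, 301, 350, 140, 21, 1. The row is unimodal; maximum at k = 4: 350.
Final answer: 350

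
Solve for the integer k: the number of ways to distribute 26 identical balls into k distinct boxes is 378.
3

Working:
Stars and bars: the count is C(26+k−1, k−1), increasing in k. k=2: C(27,1) = 27, k=3: C(28,2) = 378 ✓. So k = 3.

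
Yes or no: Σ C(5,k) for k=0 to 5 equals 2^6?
No

Reasoning: Binomial theorem: Σ C(5,k) = (1+1)^5 = 2^5 = 32; RHS 2^6 = 64.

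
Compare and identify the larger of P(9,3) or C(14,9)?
P(9,3)=504, C(14,9)=2,002.
Final answer: C(14,9)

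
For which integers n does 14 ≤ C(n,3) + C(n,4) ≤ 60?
5, 6

Solution: C(4,3)+C(4,4)=5; C(5,3)+C(5,4)=15; C(6,3)+C(6,4)=35; C(7,3)+C(7,4)=70. So valid n = 5, 6.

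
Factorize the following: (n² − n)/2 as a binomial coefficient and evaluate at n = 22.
C(n,2); C(22,2) = 231

(n² − n)/2 = n(n−1)/2 = C(n,2). At n = 22: C(22,2) = 231.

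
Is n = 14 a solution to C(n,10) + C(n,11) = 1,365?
Yes

Explanation: C(14,10) + C(14,11) = 1,001 + 364 = 1,365, which equals 1,365.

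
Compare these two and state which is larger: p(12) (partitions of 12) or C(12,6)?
Pentagonal recurrence p(n) = p(n−1) + p(n−2) − p(n−5) − p(n−7) + …: p(12) = p(11) + p(10) − p(7) − p(5) + p(0) = 56 + 42 − 15 − 7 + 1 = 77; C(12,6) = 924.

Answer: C(12,6)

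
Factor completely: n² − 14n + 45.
Seek roots whose sum is 14 and product is 45: (5, 9). So n² − 14n + 45 = (n − 5)(n − 9).

Answer: (n − 5)(n − 9)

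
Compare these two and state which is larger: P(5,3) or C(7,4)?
P(5,3)

Reasoning: P(5,3)=60, C(7,4)=35.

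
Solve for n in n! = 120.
5

Working:
n! is strictly increasing. 3! = 6, 4! = 24, 5! = 120 ✓. So n = 5.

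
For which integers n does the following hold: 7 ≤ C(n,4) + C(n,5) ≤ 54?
6

Solution: C(5,4)+C(5,5)=6; C(6,4)+C(6,5)=21; C(7,4)+C(7,5)=56. So valid n = 6.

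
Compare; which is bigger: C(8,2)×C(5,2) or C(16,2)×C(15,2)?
C(16,2)×C(15,2)

Reasoning: C(8,2)×C(5,2)=280, C(16,2)×C(15,2)=12,600.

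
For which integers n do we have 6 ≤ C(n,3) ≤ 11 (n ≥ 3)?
5
C(4,3)=4; C(5,3)=10; C(6,3)=20. So valid n = 5.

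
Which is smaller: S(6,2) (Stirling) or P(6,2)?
S(6,2) = 2·S(5,2) + S(5,1) = 2·15 + 1 = 31; P(6,2) = 30.

Answer: P(6,2)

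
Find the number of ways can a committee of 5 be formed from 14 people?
2,002

Working:
C(14,5) = 14! / (5! × (14-5)!)
         = 14! / (5! × 9!)
         = 2,002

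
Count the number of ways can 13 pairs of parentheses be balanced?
Using the Catalan number formula: C_n = C(2n, n) / (n+1)
C_13 = C(26, 13) / (13+1)
     = 10400600 / 14
     = 742,900
Final answer: 742,900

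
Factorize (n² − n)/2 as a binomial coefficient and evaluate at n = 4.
(n² − n)/2 = n(n−1)/2 = C(n,2). At n = 4: C(4,2) = 6.
Final answer: C(n,2); C(4,2) = 6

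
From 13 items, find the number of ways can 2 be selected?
78

C(13,2) = 13! / (2! × (13-2)!)
         = 13! / (2! × 11!)
         = 78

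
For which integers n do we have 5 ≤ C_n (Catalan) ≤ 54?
3, 4, 5

C_2=2; C_3=5; C_4=14; C_5=42; C_6=132. So valid n = 3, 4, 5.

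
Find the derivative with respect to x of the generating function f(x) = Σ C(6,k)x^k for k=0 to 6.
Σ k·C(6,k)x^(k-1) for k=1 to 6

Solution: Term-by-term differentiation gives Σ k·C(6,k)x^{k-1} for k=1 to 6.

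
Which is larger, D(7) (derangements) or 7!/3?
D(7)
D(7) = (7-1)·[D(6) + D(5)] = 6·[265 + 44] = 1,854; 7!/3 = 5,040/3 = 1,680.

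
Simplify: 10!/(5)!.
30,240

Explanation: This equals 10×9×...×6 = 30,240.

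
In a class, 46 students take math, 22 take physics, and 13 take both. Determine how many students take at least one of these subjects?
55

Explanation: |A∪B| = |A|+|B|-|A∩B| = 46+22-13 = 55.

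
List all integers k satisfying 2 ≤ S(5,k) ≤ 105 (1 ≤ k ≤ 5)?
2, 3, 4

Working:
S(5,1)=1; S(5,2)=15; S(5,3)=25; S(5,4)=10; S(5,5)=1. So valid k = 2, 3, 4.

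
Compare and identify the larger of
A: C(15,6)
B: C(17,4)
A

Solution: A=C(15,6)=5,005, B=C(17,4)=2,380.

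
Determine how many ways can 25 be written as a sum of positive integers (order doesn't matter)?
1,958

Working:
Pentagonal recurrence p(n) = p(n−1) + p(n−2) − p(n−5) − p(n−7) + …: p(25) = p(24) + p(23) − p(20) − p(18) + p(13) + p(10) − p(3) = 1,575 + 1,255 − 627 − 385 + 101 + 42 − 3 = 1,958.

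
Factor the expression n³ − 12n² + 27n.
n³ − 12n² + 27n = n(n² − 12n + 27) = n(n − 3)(n − 9).

Answer: n(n − 3)(n − 9)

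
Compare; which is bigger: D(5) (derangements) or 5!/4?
D(5)
D(5) = (5-1)·[D(4) + D(3)] = 4·[9 + 2] = 44; 5!/4 = 120/4 = 30.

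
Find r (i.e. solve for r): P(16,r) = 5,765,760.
P(16,r) = 16·15·…·(16−r+1), a product of r factors. Multiplying down from 16: 16 = 16; 16·15 = 240; 16·15·14 = 3,360; 16·15·14·13 = 43,680; 16·15·14·13·12 = 524,160; 16·15·14·13·12·11 = 5,765,760 ✓ (6 factors). So r = 6.

Answer: 6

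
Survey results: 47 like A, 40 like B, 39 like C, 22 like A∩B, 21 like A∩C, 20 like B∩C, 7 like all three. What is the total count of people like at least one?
|A∪B∪C| = 47+40+39-22-21-20+7 = 70.
Final answer: 70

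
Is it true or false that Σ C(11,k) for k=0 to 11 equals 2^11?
True

Explanation: Binomial theorem: Σ C(11,k) = (1+1)^11 = 2^11 = 2,048; RHS 2^11 = 2,048.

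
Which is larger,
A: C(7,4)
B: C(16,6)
B

Explanation: A=C(7,4)=35, B=C(16,6)=8,008.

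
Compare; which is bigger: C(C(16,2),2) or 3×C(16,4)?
C(C(16,2),2)

Solution: C(C(16,2),2)=7,140, 3×C(16,4)=5,460.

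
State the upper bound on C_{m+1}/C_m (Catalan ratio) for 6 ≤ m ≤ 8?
C_{m+1}/C_m = 2(2m+1)/(m+2), which increases with m. Maximum at m = 8: 2·17/10 = 17/5.
Final answer: 17/5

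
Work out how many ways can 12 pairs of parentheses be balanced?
208,012

Explanation: Using the Catalan number formula: C_n = C(2n, n) / (n+1)
C_12 = C(24, 12) / (12+1)
     = 2704156 / 13
     = 208,012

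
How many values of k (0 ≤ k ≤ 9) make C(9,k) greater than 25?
6

Working:
Row 9 is unimodal and symmetric about k=9/2. C(9,1)=9 ≤ 25; C(9,2)=36 > 25; by symmetry C(9,k) > 25 for k = 2..7. That's 7 - 2 + 1 = 6 values.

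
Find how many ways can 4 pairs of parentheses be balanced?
14

Reasoning: Using the Catalan number formula: C_n = C(2n, n) / (n+1)
C_4 = C(8, 4) / (4+1)
     = 70 / 5
     = 14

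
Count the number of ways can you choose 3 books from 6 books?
20
C(6,3) = 6! / (3! × (6-3)!)
         = 6! / (3! × 3!)
         = 20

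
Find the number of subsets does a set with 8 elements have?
256

Explanation: Each element can be included or excluded: 2^8 = 256.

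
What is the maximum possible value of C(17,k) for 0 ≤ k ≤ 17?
24,310

Maximum at k = 8 or k = 9: C(17,8) = 24,310.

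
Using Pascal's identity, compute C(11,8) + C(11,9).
220

Working:
C(11,8) + C(11,9) = C(12,9) = 220.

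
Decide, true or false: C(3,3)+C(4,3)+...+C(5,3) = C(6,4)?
True

Working:
Hockey stick identity gives Σ = C(6,4) = 15; RHS C(6,4) = 15.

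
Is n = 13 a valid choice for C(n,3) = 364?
No
C(13,3) = 13·12·11/3! = 1,716/6 = 286, which does not equal 364.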